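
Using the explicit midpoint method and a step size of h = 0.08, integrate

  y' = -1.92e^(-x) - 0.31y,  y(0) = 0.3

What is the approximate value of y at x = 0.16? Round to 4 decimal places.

Midpoint: k1 = f(x_n, y_n); k2 = f(x_n + h/2, y_n + (h/2)·k1); y_{n+1} = y_n + h·k2.
x=0.000000, y=0.300000:
  k1 = f(0.000000, 0.300000) = -2.013000
  k2 = f(0.040000, 0.219480) = -1.912755
  y ← 0.300000 + 0.08·(-1.912755) = 0.146980
x=0.080000, y=0.146980:
  k1 = f(0.080000, 0.146980) = -1.817947
  k2 = f(0.120000, 0.074262) = -1.725908
  y ← 0.146980 + 0.08·(-1.725908) = 0.008907
y(0.16) ≈ 0.0089

0.0089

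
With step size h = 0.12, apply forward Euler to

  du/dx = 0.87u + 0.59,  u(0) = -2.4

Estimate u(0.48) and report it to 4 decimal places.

Euler: u_{n+1} = u_n + h·f(x_n, u_n).
x=0.000000, u=-2.400000: f=-1.498000 → u ← -2.400000 + 0.12·(-1.498000) = -2.579760
x=0.120000, u=-2.579760: f=-1.654391 → u ← -2.579760 + 0.12·(-1.654391) = -2.778287
x=0.240000, u=-2.778287: f=-1.827110 → u ← -2.778287 + 0.12·(-1.827110) = -2.997540
x=0.360000, u=-2.997540: f=-2.017860 → u ← -2.997540 + 0.12·(-2.017860) = -3.239683
u(0.48) ≈ -3.2397

-3.2397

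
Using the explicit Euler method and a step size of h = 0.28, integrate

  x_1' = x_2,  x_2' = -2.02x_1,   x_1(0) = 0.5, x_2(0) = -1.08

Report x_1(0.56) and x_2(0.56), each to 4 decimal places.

Euler on (x_1,x_2): x_1_{n+1} = x_1_n + h·x_1', x_2_{n+1} = x_2_n + h·x_2'.
0.000000: (0.500000, -1.080000); f=(-1.080000, -1.010000) → (0.197600, -1.362800)
0.280000: (0.197600, -1.362800); f=(-1.362800, -0.399152) → (-0.183984, -1.474563)
(x_1(0.56), x_2(0.56)) ≈ (-0.1840, -1.4746)

-0.1840, -1.4746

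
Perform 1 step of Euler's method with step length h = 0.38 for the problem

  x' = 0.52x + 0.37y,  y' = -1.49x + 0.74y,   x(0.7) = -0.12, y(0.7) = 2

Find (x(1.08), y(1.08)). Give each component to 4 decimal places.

0.1375, 2.6303

Euler on (x,y): x_{n+1} = x_n + h·x', y_{n+1} = y_n + h·y'.
0.700000: (-0.120000, 2.000000); f=(0.677600, 1.658800) → (0.137488, 2.630344)
(x(1.08), y(1.08)) ≈ (0.1375, 2.6303)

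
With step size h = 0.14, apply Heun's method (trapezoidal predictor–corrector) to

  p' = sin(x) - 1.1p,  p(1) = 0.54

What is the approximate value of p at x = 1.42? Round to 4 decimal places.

0.6540

Heun: k1 = f(x_n, p_n); k2 = f(x_n + h, p_n + h·k1); p_{n+1} = p_n + (h/2)·(k1 + k2).
x=1.000000, p=0.540000:
  k1 = f(1.000000, 0.540000) = 0.247471
  k2 = f(1.140000, 0.574646) = 0.276523
  p ← 0.540000 + (0.14/2)·(0.247471 + 0.276523) = 0.576680
x=1.140000, p=0.576680:
  k1 = f(1.140000, 0.576680) = 0.274286
  k2 = f(1.280000, 0.615080) = 0.281428
  p ← 0.576680 + (0.14/2)·(0.274286 + 0.281428) = 0.615580
x=1.280000, p=0.615580:
  k1 = f(1.280000, 0.615580) = 0.280878
  k2 = f(1.420000, 0.654903) = 0.268259
  p ← 0.615580 + (0.14/2)·(0.280878 + 0.268259) = 0.654019
p(1.42) ≈ 0.6540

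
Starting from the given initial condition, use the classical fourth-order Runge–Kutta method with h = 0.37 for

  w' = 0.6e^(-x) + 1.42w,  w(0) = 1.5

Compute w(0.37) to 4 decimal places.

RK4: k1 = f(x_n, w_n); k2 = f(x_n + h/2, w_n + (h/2)·k1); k3 = f(x_n + h/2, w_n + (h/2)·k2); k4 = f(x_n + h, w_n + h·k3); w_{n+1} = w_n + (h/6)·(k1 + 2k2 + 2k3 + k4).
x=0.000000, w=1.500000:
  k1 = f(0.000000, 1.500000) = 2.730000
  k2 = f(0.185000, 2.005050) = 3.345834
  k3 = f(0.185000, 2.118979) = 3.507613
  k4 = f(0.370000, 2.797817) = 4.387340
  w ← 1.500000 + (0.37/6)·(k1 + 2k2 + 2k3 + k4) = 2.784161
w(0.37) ≈ 2.7842

2.7842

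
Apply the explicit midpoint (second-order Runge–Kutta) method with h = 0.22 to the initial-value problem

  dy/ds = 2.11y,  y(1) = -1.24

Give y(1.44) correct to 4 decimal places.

Midpoint: k1 = f(s_n, y_n); k2 = f(s_n + h/2, y_n + (h/2)·k1); y_{n+1} = y_n + h·k2.
s=1.000000, y=-1.240000:
  k1 = f(1.000000, -1.240000) = -2.616400
  k2 = f(1.110000, -1.527804) = -3.223666
  y ← -1.240000 + 0.22·(-3.223666) = -1.949207
s=1.220000, y=-1.949207:
  k1 = f(1.220000, -1.949207) = -4.112826
  k2 = f(1.330000, -2.401617) = -5.067413
  y ← -1.949207 + 0.22·(-5.067413) = -3.064037
y(1.44) ≈ -3.0640

-3.0640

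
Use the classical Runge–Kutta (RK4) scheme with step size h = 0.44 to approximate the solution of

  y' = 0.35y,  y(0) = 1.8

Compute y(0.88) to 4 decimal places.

RK4: k1 = f(s_n, y_n); k2 = f(s_n + h/2, y_n + (h/2)·k1); k3 = f(s_n + h/2, y_n + (h/2)·k2); k4 = f(s_n + h, y_n + h·k3); y_{n+1} = y_n + (h/6)·(k1 + 2k2 + 2k3 + k4).
s=0.000000, y=1.800000:
  k1 = f(0.000000, 1.800000) = 0.630000
  k2 = f(0.220000, 1.938600) = 0.678510
  k3 = f(0.220000, 1.949272) = 0.682245
  k4 = f(0.440000, 2.100188) = 0.735066
  y ← 1.800000 + (0.44/6)·(k1 + 2k2 + 2k3 + k4) = 2.099682
s=0.440000, y=2.099682:
  k1 = f(0.440000, 2.099682) = 0.734889
  k2 = f(0.660000, 2.261358) = 0.791475
  k3 = f(0.660000, 2.273807) = 0.795832
  k4 = f(0.880000, 2.449849) = 0.857447
  y ← 2.099682 + (0.44/6)·(k1 + 2k2 + 2k3 + k4) = 2.449259
y(0.88) ≈ 2.4493

2.4493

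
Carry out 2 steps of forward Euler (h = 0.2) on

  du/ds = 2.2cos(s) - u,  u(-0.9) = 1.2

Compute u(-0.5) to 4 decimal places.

1.3233

Euler: u_{n+1} = u_n + h·f(s_n, u_n).
s=-0.900000, u=1.200000: f=0.167542 → u ← 1.200000 + 0.2·0.167542 = 1.233508
s=-0.700000, u=1.233508: f=0.449144 → u ← 1.233508 + 0.2·0.449144 = 1.323337
u(-0.5) ≈ 1.3233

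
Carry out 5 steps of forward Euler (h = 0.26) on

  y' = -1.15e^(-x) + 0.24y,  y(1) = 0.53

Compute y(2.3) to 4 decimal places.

0.3092

Euler: y_{n+1} = y_n + h·f(x_n, y_n).
x=1.000000, y=0.530000: f=-0.295861 → y ← 0.530000 + 0.26·(-0.295861) = 0.453076
x=1.260000, y=0.453076: f=-0.217464 → y ← 0.453076 + 0.26·(-0.217464) = 0.396535
x=1.520000, y=0.396535: f=-0.156350 → y ← 0.396535 + 0.26·(-0.156350) = 0.355884
x=1.780000, y=0.355884: f=-0.108522 → y ← 0.355884 + 0.26·(-0.108522) = 0.327669
x=2.040000, y=0.327669: f=-0.070893 → y ← 0.327669 + 0.26·(-0.070893) = 0.309237
y(2.3) ≈ 0.3092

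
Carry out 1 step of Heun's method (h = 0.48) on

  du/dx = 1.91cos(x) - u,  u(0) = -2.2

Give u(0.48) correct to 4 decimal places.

Heun: k1 = f(x_n, u_n); k2 = f(x_n + h, u_n + h·k1); u_{n+1} = u_n + (h/2)·(k1 + k2).
x=0.000000, u=-2.200000:
  k1 = f(0.000000, -2.200000) = 4.110000
  k2 = f(0.480000, -0.227200) = 1.921360
  u ← -2.200000 + (0.48/2)·(4.110000 + 1.921360) = -0.752474
u(0.48) ≈ -0.7525

-0.7525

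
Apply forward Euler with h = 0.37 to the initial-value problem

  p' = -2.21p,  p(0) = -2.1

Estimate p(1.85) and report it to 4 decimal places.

Euler: p_{n+1} = p_n + h·f(x_n, p_n).
x=0.000000, p=-2.100000: f=4.641000 → p ← -2.100000 + 0.37·4.641000 = -0.382830
x=0.370000, p=-0.382830: f=0.846054 → p ← -0.382830 + 0.37·0.846054 = -0.069790
x=0.740000, p=-0.069790: f=0.154236 → p ← -0.069790 + 0.37·0.154236 = -0.012723
x=1.110000, p=-0.012723: f=0.028117 → p ← -0.012723 + 0.37·0.028117 = -0.002319
x=1.480000, p=-0.002319: f=0.005126 → p ← -0.002319 + 0.37·0.005126 = -0.000423
p(1.85) ≈ -0.0004

-0.0004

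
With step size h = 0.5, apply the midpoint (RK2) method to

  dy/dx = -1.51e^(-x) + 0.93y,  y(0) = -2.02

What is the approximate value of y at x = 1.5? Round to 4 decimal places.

Midpoint: k1 = f(x_n, y_n); k2 = f(x_n + h/2, y_n + (h/2)·k1); y_{n+1} = y_n + h·k2.
x=0.000000, y=-2.020000:
  k1 = f(0.000000, -2.020000) = -3.388600
  k2 = f(0.250000, -2.867150) = -3.842439
  y ← -2.020000 + 0.5·(-3.842439) = -3.941219
x=0.500000, y=-3.941219:
  k1 = f(0.500000, -3.941219) = -4.581195
  k2 = f(0.750000, -5.086518) = -5.443735
  y ← -3.941219 + 0.5·(-5.443735) = -6.663087
x=1.000000, y=-6.663087:
  k1 = f(1.000000, -6.663087) = -6.752169
  k2 = f(1.250000, -8.351129) = -8.199172
  y ← -6.663087 + 0.5·(-8.199172) = -10.762673
y(1.5) ≈ -10.7627

-10.7627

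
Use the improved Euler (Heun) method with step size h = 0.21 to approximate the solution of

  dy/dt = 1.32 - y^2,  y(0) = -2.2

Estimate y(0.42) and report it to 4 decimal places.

-7.2937

Heun: k1 = f(t_n, y_n); k2 = f(t_n + h, y_n + h·k1); y_{n+1} = y_n + (h/2)·(k1 + k2).
t=0.000000, y=-2.200000:
  k1 = f(0.000000, -2.200000) = -3.520000
  k2 = f(0.210000, -2.939200) = -7.318897
  y ← -2.200000 + (0.21/2)·(-3.520000 + (-7.318897)) = -3.338084
t=0.210000, y=-3.338084:
  k1 = f(0.210000, -3.338084) = -9.822806
  k2 = f(0.420000, -5.400873) = -27.849433
  y ← -3.338084 + (0.21/2)·(-9.822806 + (-27.849433)) = -7.293669
y(0.42) ≈ -7.2937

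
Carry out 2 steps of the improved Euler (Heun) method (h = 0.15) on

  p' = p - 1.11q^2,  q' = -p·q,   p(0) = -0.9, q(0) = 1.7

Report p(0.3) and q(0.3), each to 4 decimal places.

-2.8247, 2.7703

Heun on (p,q): k1 = f(s_n, state_n); k2 = f(s_n + h, state_n + h·k1); state_{n+1} = state_n + (h/2)·(k1 + k2).
0.000000: (-0.900000, 1.700000)
  k1 = (-4.107900, 1.530000)
  predictor → (-1.516185, 1.929500)
  k2 = (-5.648682, 2.925479)
  → (-1.631744, 2.034161)
0.150000: (-1.631744, 2.034161)
  k1 = (-6.224713, 3.319229)
  predictor → (-2.565451, 2.532045)
  k2 = (-9.681942, 6.495837)
  → (-2.824743, 2.770291)
(p(0.3), q(0.3)) ≈ (-2.8247, 2.7703)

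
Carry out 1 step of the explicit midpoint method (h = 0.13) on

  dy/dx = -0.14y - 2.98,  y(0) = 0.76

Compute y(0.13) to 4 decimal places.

Midpoint: k1 = f(x_n, y_n); k2 = f(x_n + h/2, y_n + (h/2)·k1); y_{n+1} = y_n + h·k2.
x=0.000000, y=0.760000:
  k1 = f(0.000000, 0.760000) = -3.086400
  k2 = f(0.065000, 0.559384) = -3.058314
  y ← 0.760000 + 0.13·(-3.058314) = 0.362419
y(0.13) ≈ 0.3624

0.3624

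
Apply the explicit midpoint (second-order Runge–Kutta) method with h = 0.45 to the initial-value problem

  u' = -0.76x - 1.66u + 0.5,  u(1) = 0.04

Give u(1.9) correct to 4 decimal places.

-0.3153

Midpoint: k1 = f(x_n, u_n); k2 = f(x_n + h/2, u_n + (h/2)·k1); u_{n+1} = u_n + h·k2.
x=1.000000, u=0.040000:
  k1 = f(1.000000, 0.040000) = -0.326400
  k2 = f(1.225000, -0.033440) = -0.375490
  u ← 0.040000 + 0.45·(-0.375490) = -0.128970
x=1.450000, u=-0.128970:
  k1 = f(1.450000, -0.128970) = -0.387909
  k2 = f(1.675000, -0.216250) = -0.414025
  u ← -0.128970 + 0.45·(-0.414025) = -0.315282
u(1.9) ≈ -0.3153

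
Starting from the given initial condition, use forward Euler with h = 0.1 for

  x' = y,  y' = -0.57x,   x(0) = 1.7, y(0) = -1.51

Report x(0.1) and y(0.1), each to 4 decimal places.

1.5490, -1.6069

Euler on (x,y): x_{n+1} = x_n + h·x', y_{n+1} = y_n + h·y'.
0.000000: (1.700000, -1.510000); f=(-1.510000, -0.969000) → (1.549000, -1.606900)
(x(0.1), y(0.1)) ≈ (1.5490, -1.6069)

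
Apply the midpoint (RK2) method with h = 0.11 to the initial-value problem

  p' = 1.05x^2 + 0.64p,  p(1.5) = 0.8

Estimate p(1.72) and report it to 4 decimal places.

Midpoint: k1 = f(x_n, p_n); k2 = f(x_n + h/2, p_n + (h/2)·k1); p_{n+1} = p_n + h·k2.
x=1.500000, p=0.800000:
  k1 = f(1.500000, 0.800000) = 2.874500
  k2 = f(1.555000, 0.958098) = 3.152109
  p ← 0.800000 + 0.11·3.152109 = 1.146732
x=1.610000, p=1.146732:
  k1 = f(1.610000, 1.146732) = 3.455613
  k2 = f(1.665000, 1.336791) = 3.766382
  p ← 1.146732 + 0.11·3.766382 = 1.561034
p(1.72) ≈ 1.5610

1.5610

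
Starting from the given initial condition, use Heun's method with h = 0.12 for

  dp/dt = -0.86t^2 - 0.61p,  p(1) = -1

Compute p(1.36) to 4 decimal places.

Heun: k1 = f(t_n, p_n); k2 = f(t_n + h, p_n + h·k1); p_{n+1} = p_n + (h/2)·(k1 + k2).
t=1.000000, p=-1.000000:
  k1 = f(1.000000, -1.000000) = -0.250000
  k2 = f(1.120000, -1.030000) = -0.450484
  p ← -1.000000 + (0.12/2)·(-0.250000 + (-0.450484)) = -1.042029
t=1.120000, p=-1.042029:
  k1 = f(1.120000, -1.042029) = -0.443146
  k2 = f(1.240000, -1.095207) = -0.654260
  p ← -1.042029 + (0.12/2)·(-0.443146 + (-0.654260)) = -1.107873
t=1.240000, p=-1.107873:
  k1 = f(1.240000, -1.107873) = -0.646533
  k2 = f(1.360000, -1.185457) = -0.867527
  p ← -1.107873 + (0.12/2)·(-0.646533 + (-0.867527)) = -1.198717
p(1.36) ≈ -1.1987

-1.1987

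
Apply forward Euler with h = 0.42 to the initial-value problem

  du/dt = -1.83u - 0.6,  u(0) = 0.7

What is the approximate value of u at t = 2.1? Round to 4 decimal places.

-0.3272

Euler: u_{n+1} = u_n + h·f(t_n, u_n).
t=0.000000, u=0.700000: f=-1.881000 → u ← 0.700000 + 0.42·(-1.881000) = -0.090020
t=0.420000, u=-0.090020: f=-0.435263 → u ← -0.090020 + 0.42·(-0.435263) = -0.272831
t=0.840000, u=-0.272831: f=-0.100720 → u ← -0.272831 + 0.42·(-0.100720) = -0.315133
t=1.260000, u=-0.315133: f=-0.023307 → u ← -0.315133 + 0.42·(-0.023307) = -0.324922
t=1.680000, u=-0.324922: f=-0.005393 → u ← -0.324922 + 0.42·(-0.005393) = -0.327187
u(2.1) ≈ -0.3272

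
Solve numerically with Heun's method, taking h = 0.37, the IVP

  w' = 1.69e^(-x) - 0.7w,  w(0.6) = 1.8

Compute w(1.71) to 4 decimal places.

1.2324

Heun: k1 = f(x_n, w_n); k2 = f(x_n + h, w_n + h·k1); w_{n+1} = w_n + (h/2)·(k1 + k2).
x=0.600000, w=1.800000:
  k1 = f(0.600000, 1.800000) = -0.332508
  k2 = f(0.970000, 1.676972) = -0.533230
  w ← 1.800000 + (0.37/2)·(-0.332508 + (-0.533230)) = 1.639838
x=0.970000, w=1.639838:
  k1 = f(0.970000, 1.639838) = -0.507237
  k2 = f(1.340000, 1.452161) = -0.573993
  w ← 1.639838 + (0.37/2)·(-0.507237 + (-0.573993)) = 1.439811
x=1.340000, w=1.439811:
  k1 = f(1.340000, 1.439811) = -0.565348
  k2 = f(1.710000, 1.230632) = -0.555779
  w ← 1.439811 + (0.37/2)·(-0.565348 + (-0.555779)) = 1.232402
w(1.71) ≈ 1.2324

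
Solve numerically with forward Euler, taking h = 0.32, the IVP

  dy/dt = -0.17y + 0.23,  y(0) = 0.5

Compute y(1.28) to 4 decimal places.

Euler: y_{n+1} = y_n + h·f(t_n, y_n).
t=0.000000, y=0.500000: f=0.145000 → y ← 0.500000 + 0.32·0.145000 = 0.546400
t=0.320000, y=0.546400: f=0.137112 → y ← 0.546400 + 0.32·0.137112 = 0.590276
t=0.640000, y=0.590276: f=0.129653 → y ← 0.590276 + 0.32·0.129653 = 0.631765
t=0.960000, y=0.631765: f=0.122600 → y ← 0.631765 + 0.32·0.122600 = 0.670997
y(1.28) ≈ 0.6710

0.6710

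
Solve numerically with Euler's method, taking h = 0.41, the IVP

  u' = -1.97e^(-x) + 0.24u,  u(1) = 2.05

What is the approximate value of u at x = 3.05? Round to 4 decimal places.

Euler: u_{n+1} = u_n + h·f(x_n, u_n).
x=1.000000, u=2.050000: f=-0.232722 → u ← 2.050000 + 0.41·(-0.232722) = 1.954584
x=1.410000, u=1.954584: f=-0.011862 → u ← 1.954584 + 0.41·(-0.011862) = 1.949720
x=1.820000, u=1.949720: f=0.148742 → u ← 1.949720 + 0.41·0.148742 = 2.010705
x=2.230000, u=2.010705: f=0.270738 → u ← 2.010705 + 0.41·0.270738 = 2.121707
x=2.640000, u=2.121707: f=0.368628 → u ← 2.121707 + 0.41·0.368628 = 2.272845
u(3.05) ≈ 2.2728

2.2728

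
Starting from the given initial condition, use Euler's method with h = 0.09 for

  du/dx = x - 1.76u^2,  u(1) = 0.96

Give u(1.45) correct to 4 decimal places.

0.8622

Euler: u_{n+1} = u_n + h·f(x_n, u_n).
x=1.000000, u=0.960000: f=-0.622016 → u ← 0.960000 + 0.09·(-0.622016) = 0.904019
x=1.090000, u=0.904019: f=-0.348359 → u ← 0.904019 + 0.09·(-0.348359) = 0.872666
x=1.180000, u=0.872666: f=-0.160322 → u ← 0.872666 + 0.09·(-0.160322) = 0.858237
x=1.270000, u=0.858237: f=-0.026365 → u ← 0.858237 + 0.09·(-0.026365) = 0.855864
x=1.360000, u=0.855864: f=0.070793 → u ← 0.855864 + 0.09·0.070793 = 0.862236
u(1.45) ≈ 0.8622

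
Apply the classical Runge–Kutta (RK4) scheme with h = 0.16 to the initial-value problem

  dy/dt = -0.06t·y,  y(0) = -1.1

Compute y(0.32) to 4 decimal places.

-1.0966

RK4: k1 = f(t_n, y_n); k2 = f(t_n + h/2, y_n + (h/2)·k1); k3 = f(t_n + h/2, y_n + (h/2)·k2); k4 = f(t_n + h, y_n + h·k3); y_{n+1} = y_n + (h/6)·(k1 + 2k2 + 2k3 + k4).
t=0.000000, y=-1.100000:
  k1 = f(0.000000, -1.100000) = 0.000000
  k2 = f(0.080000, -1.100000) = 0.005280
  k3 = f(0.080000, -1.099578) = 0.005278
  k4 = f(0.160000, -1.099156) = 0.010552
  y ← -1.100000 + (0.16/6)·(k1 + 2k2 + 2k3 + k4) = -1.099156
t=0.160000, y=-1.099156:
  k1 = f(0.160000, -1.099156) = 0.010552
  k2 = f(0.240000, -1.098311) = 0.015816
  k3 = f(0.240000, -1.097890) = 0.015810
  k4 = f(0.320000, -1.096626) = 0.021055
  y ← -1.099156 + (0.16/6)·(k1 + 2k2 + 2k3 + k4) = -1.096626
y(0.32) ≈ -1.0966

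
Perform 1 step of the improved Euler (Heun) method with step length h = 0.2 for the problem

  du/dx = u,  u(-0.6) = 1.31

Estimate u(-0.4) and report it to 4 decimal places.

1.5982

Heun: k1 = f(x_n, u_n); k2 = f(x_n + h, u_n + h·k1); u_{n+1} = u_n + (h/2)·(k1 + k2).
x=-0.600000, u=1.310000:
  k1 = f(-0.600000, 1.310000) = 1.310000
  k2 = f(-0.400000, 1.572000) = 1.572000
  u ← 1.310000 + (0.2/2)·(1.310000 + 1.572000) = 1.598200
u(-0.4) ≈ 1.5982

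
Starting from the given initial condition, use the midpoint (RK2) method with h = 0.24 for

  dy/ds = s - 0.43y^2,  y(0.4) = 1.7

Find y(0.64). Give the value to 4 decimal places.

Midpoint: k1 = f(s_n, y_n); k2 = f(s_n + h/2, y_n + (h/2)·k1); y_{n+1} = y_n + h·k2.
s=0.400000, y=1.700000:
  k1 = f(0.400000, 1.700000) = -0.842700
  k2 = f(0.520000, 1.598876) = -0.579254
  y ← 1.700000 + 0.24·(-0.579254) = 1.560979
y(0.64) ≈ 1.5610

1.5610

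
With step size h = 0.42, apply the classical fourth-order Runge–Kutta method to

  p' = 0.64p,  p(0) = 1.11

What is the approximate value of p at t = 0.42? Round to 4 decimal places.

1.4523

RK4: k1 = f(t_n, p_n); k2 = f(t_n + h/2, p_n + (h/2)·k1); k3 = f(t_n + h/2, p_n + (h/2)·k2); k4 = f(t_n + h, p_n + h·k3); p_{n+1} = p_n + (h/6)·(k1 + 2k2 + 2k3 + k4).
t=0.000000, p=1.110000:
  k1 = f(0.000000, 1.110000) = 0.710400
  k2 = f(0.210000, 1.259184) = 0.805878
  k3 = f(0.210000, 1.279234) = 0.818710
  k4 = f(0.420000, 1.453858) = 0.930469
  p ← 1.110000 + (0.42/6)·(k1 + 2k2 + 2k3 + k4) = 1.452303
p(0.42) ≈ 1.4523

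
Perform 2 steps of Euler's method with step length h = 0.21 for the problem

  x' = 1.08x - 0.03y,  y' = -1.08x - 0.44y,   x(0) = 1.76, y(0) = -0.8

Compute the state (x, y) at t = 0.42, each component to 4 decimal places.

2.6621, -1.5121

Euler on (x,y): x_{n+1} = x_n + h·x', y_{n+1} = y_n + h·y'.
0.000000: (1.760000, -0.800000); f=(1.924800, -1.548800) → (2.164208, -1.125248)
0.210000: (2.164208, -1.125248); f=(2.371102, -1.842236) → (2.662139, -1.512117)
(x(0.42), y(0.42)) ≈ (2.6621, -1.5121)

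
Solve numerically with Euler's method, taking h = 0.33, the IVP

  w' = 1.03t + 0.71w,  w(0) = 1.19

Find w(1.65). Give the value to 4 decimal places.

4.8259

Euler: w_{n+1} = w_n + h·f(t_n, w_n).
t=0.000000, w=1.190000: f=0.844900 → w ← 1.190000 + 0.33·0.844900 = 1.468817
t=0.330000, w=1.468817: f=1.382760 → w ← 1.468817 + 0.33·1.382760 = 1.925128
t=0.660000, w=1.925128: f=2.046641 → w ← 1.925128 + 0.33·2.046641 = 2.600519
t=0.990000, w=2.600519: f=2.866069 → w ← 2.600519 + 0.33·2.866069 = 3.546322
t=1.320000, w=3.546322: f=3.877489 → w ← 3.546322 + 0.33·3.877489 = 4.825893
w(1.65) ≈ 4.8259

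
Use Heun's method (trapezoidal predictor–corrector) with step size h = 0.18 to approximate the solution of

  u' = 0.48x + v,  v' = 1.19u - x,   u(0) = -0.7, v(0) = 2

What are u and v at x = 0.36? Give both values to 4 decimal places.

0.0051, 1.7875

Heun on (u,v): k1 = f(x_n, state_n); k2 = f(x_n + h, state_n + h·k1); state_{n+1} = state_n + (h/2)·(k1 + k2).
0.000000: (-0.700000, 2.000000)
  k1 = (2.000000, -0.833000)
  predictor → (-0.340000, 1.850060)
  k2 = (1.936460, -0.584600)
  → (-0.345719, 1.872416)
0.180000: (-0.345719, 1.872416)
  k1 = (1.958816, -0.591405)
  predictor → (0.006868, 1.765963)
  k2 = (1.938763, -0.351827)
  → (0.005064, 1.787525)
(u(0.36), v(0.36)) ≈ (0.0051, 1.7875)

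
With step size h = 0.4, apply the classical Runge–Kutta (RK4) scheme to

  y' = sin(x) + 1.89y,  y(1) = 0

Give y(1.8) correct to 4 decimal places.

RK4: k1 = f(x_n, y_n); k2 = f(x_n + h/2, y_n + (h/2)·k1); k3 = f(x_n + h/2, y_n + (h/2)·k2); k4 = f(x_n + h, y_n + h·k3); y_{n+1} = y_n + (h/6)·(k1 + 2k2 + 2k3 + k4).
x=1.000000, y=0.000000:
  k1 = f(1.000000, 0.000000) = 0.841471
  k2 = f(1.200000, 0.168294) = 1.250115
  k3 = f(1.200000, 0.250023) = 1.404583
  k4 = f(1.400000, 0.561833) = 2.047314
  y ← 0.000000 + (0.4/6)·(k1 + 2k2 + 2k3 + k4) = 0.546545
x=1.400000, y=0.546545:
  k1 = f(1.400000, 0.546545) = 2.018420
  k2 = f(1.600000, 0.950229) = 2.795507
  k3 = f(1.600000, 1.105647) = 3.089246
  k4 = f(1.800000, 1.782244) = 4.342288
  y ← 0.546545 + (0.4/6)·(k1 + 2k2 + 2k3 + k4) = 1.755226
y(1.8) ≈ 1.7552

1.7552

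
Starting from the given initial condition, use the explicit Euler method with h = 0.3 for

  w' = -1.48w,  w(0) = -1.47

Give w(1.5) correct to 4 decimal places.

Euler: w_{n+1} = w_n + h·f(t_n, w_n).
t=0.000000, w=-1.470000: f=2.175600 → w ← -1.470000 + 0.3·2.175600 = -0.817320
t=0.300000, w=-0.817320: f=1.209634 → w ← -0.817320 + 0.3·1.209634 = -0.454430
t=0.600000, w=-0.454430: f=0.672556 → w ← -0.454430 + 0.3·0.672556 = -0.252663
t=0.900000, w=-0.252663: f=0.373941 → w ← -0.252663 + 0.3·0.373941 = -0.140481
t=1.200000, w=-0.140481: f=0.207911 → w ← -0.140481 + 0.3·0.207911 = -0.078107
w(1.5) ≈ -0.0781

-0.0781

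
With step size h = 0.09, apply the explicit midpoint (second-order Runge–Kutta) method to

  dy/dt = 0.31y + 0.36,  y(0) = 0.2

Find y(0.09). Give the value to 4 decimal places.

0.2385

Midpoint: k1 = f(t_n, y_n); k2 = f(t_n + h/2, y_n + (h/2)·k1); y_{n+1} = y_n + h·k2.
t=0.000000, y=0.200000:
  k1 = f(0.000000, 0.200000) = 0.422000
  k2 = f(0.045000, 0.218990) = 0.427887
  y ← 0.200000 + 0.09·0.427887 = 0.238510
y(0.09) ≈ 0.2385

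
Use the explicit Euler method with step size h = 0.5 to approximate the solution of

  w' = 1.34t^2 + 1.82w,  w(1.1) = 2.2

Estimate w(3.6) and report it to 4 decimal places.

Euler: w_{n+1} = w_n + h·f(t_n, w_n).
t=1.100000, w=2.200000: f=5.625400 → w ← 2.200000 + 0.5·5.625400 = 5.012700
t=1.600000, w=5.012700: f=12.553514 → w ← 5.012700 + 0.5·12.553514 = 11.289457
t=2.100000, w=11.289457: f=26.456212 → w ← 11.289457 + 0.5·26.456212 = 24.517563
t=2.600000, w=24.517563: f=53.680364 → w ← 24.517563 + 0.5·53.680364 = 51.357745
t=3.100000, w=51.357745: f=106.348496 → w ← 51.357745 + 0.5·106.348496 = 104.531993
w(3.6) ≈ 104.5320

104.5320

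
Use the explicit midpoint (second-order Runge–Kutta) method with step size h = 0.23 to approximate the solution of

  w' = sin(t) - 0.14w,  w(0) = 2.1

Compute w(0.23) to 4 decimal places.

2.0599

Midpoint: k1 = f(t_n, w_n); k2 = f(t_n + h/2, w_n + (h/2)·k1); w_{n+1} = w_n + h·k2.
t=0.000000, w=2.100000:
  k1 = f(0.000000, 2.100000) = -0.294000
  k2 = f(0.115000, 2.066190) = -0.174520
  w ← 2.100000 + 0.23·(-0.174520) = 2.059860
w(0.23) ≈ 2.0599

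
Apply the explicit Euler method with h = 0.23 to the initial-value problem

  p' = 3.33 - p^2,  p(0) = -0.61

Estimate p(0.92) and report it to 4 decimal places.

Euler: p_{n+1} = p_n + h·f(t_n, p_n).
t=0.000000, p=-0.610000: f=2.957900 → p ← -0.610000 + 0.23·2.957900 = 0.070317
t=0.230000, p=0.070317: f=3.325056 → p ← 0.070317 + 0.23·3.325056 = 0.835080
t=0.460000, p=0.835080: f=2.632642 → p ← 0.835080 + 0.23·2.632642 = 1.440587
t=0.690000, p=1.440587: f=1.254708 → p ← 1.440587 + 0.23·1.254708 = 1.729170
p(0.92) ≈ 1.7292

1.7292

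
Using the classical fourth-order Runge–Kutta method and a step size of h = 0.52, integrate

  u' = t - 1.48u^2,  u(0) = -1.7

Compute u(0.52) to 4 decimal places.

-52.9364

RK4: k1 = f(t_n, u_n); k2 = f(t_n + h/2, u_n + (h/2)·k1); k3 = f(t_n + h/2, u_n + (h/2)·k2); k4 = f(t_n + h, u_n + h·k3); u_{n+1} = u_n + (h/6)·(k1 + 2k2 + 2k3 + k4).
t=0.000000, u=-1.700000:
  k1 = f(0.000000, -1.700000) = -4.277200
  k2 = f(0.260000, -2.812072) = -11.443468
  k3 = f(0.260000, -4.675302) = -32.090501
  k4 = f(0.520000, -18.387061) = -499.844320
  u ← -1.700000 + (0.52/6)·(k1 + 2k2 + 2k3 + k4) = -52.936420
u(0.52) ≈ -52.9364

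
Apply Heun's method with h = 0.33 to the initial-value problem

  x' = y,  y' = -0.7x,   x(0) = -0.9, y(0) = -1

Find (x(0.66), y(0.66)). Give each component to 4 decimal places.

Heun on (x,y): k1 = f(t_n, state_n); k2 = f(t_n + h, state_n + h·k1); state_{n+1} = state_n + (h/2)·(k1 + k2).
0.000000: (-0.900000, -1.000000)
  k1 = (-1.000000, 0.630000)
  predictor → (-1.230000, -0.792100)
  k2 = (-0.792100, 0.861000)
  → (-1.195696, -0.753985)
0.330000: (-1.195696, -0.753985)
  k1 = (-0.753985, 0.836988)
  predictor → (-1.444512, -0.477779)
  k2 = (-0.477779, 1.011158)
  → (-1.398938, -0.449041)
(x(0.66), y(0.66)) ≈ (-1.3989, -0.4490)

-1.3989, -0.4490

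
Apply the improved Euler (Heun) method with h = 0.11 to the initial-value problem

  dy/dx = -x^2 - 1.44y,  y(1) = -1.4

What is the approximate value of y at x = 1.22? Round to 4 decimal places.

-1.2577

Heun: k1 = f(x_n, y_n); k2 = f(x_n + h, y_n + h·k1); y_{n+1} = y_n + (h/2)·(k1 + k2).
x=1.000000, y=-1.400000:
  k1 = f(1.000000, -1.400000) = 1.016000
  k2 = f(1.110000, -1.288240) = 0.622966
  y ← -1.400000 + (0.11/2)·(1.016000 + 0.622966) = -1.309857
x=1.110000, y=-1.309857:
  k1 = f(1.110000, -1.309857) = 0.654094
  k2 = f(1.220000, -1.237907) = 0.294185
  y ← -1.309857 + (0.11/2)·(0.654094 + 0.294185) = -1.257702
y(1.22) ≈ -1.2577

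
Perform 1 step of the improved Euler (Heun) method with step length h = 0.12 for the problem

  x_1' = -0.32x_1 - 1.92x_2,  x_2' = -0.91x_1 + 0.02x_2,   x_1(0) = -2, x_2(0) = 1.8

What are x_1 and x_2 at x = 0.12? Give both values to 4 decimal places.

Heun on (x_1,x_2): k1 = f(x_n, state_n); k2 = f(x_n + h, state_n + h·k1); state_{n+1} = state_n + (h/2)·(k1 + k2).
0.000000: (-2.000000, 1.800000)
  k1 = (-2.816000, 1.856000)
  predictor → (-2.337920, 2.022720)
  k2 = (-3.135488, 2.167962)
  → (-2.357089, 2.041438)
(x_1(0.12), x_2(0.12)) ≈ (-2.3571, 2.0414)

-2.3571, 2.0414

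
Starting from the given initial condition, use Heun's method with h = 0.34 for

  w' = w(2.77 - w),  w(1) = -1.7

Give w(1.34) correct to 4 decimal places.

Heun: k1 = f(s_n, w_n); k2 = f(s_n + h, w_n + h·k1); w_{n+1} = w_n + (h/2)·(k1 + k2).
s=1.000000, w=-1.700000:
  k1 = f(1.000000, -1.700000) = -7.599000
  k2 = f(1.340000, -4.283660) = -30.215481
  w ← -1.700000 + (0.34/2)·(-7.599000 + (-30.215481)) = -8.128462
w(1.34) ≈ -8.1285

-8.1285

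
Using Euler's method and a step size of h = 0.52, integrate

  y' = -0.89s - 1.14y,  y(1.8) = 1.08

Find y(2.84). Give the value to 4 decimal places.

-1.2338

Euler: y_{n+1} = y_n + h·f(s_n, y_n).
s=1.800000, y=1.080000: f=-2.833200 → y ← 1.080000 + 0.52·(-2.833200) = -0.393264
s=2.320000, y=-0.393264: f=-1.616479 → y ← -0.393264 + 0.52·(-1.616479) = -1.233833
y(2.84) ≈ -1.2338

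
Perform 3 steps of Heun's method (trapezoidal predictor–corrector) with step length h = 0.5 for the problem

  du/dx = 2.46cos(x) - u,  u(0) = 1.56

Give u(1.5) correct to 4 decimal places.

Heun: k1 = f(x_n, u_n); k2 = f(x_n + h, u_n + h·k1); u_{n+1} = u_n + (h/2)·(k1 + k2).
x=0.000000, u=1.560000:
  k1 = f(0.000000, 1.560000) = 0.900000
  k2 = f(0.500000, 2.010000) = 0.148853
  u ← 1.560000 + (0.5/2)·(0.900000 + 0.148853) = 1.822213
x=0.500000, u=1.822213:
  k1 = f(0.500000, 1.822213) = 0.336640
  k2 = f(1.000000, 1.990533) = -0.661390
  u ← 1.822213 + (0.5/2)·(0.336640 + (-0.661390)) = 1.741026
x=1.000000, u=1.741026:
  k1 = f(1.000000, 1.741026) = -0.411882
  k2 = f(1.500000, 1.535085) = -1.361071
  u ← 1.741026 + (0.5/2)·(-0.411882 + (-1.361071)) = 1.297787
u(1.5) ≈ 1.2978

1.2978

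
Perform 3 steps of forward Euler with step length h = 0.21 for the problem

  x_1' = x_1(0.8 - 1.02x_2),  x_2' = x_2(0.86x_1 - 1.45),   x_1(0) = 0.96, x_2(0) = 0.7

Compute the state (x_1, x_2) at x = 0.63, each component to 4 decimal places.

1.0694, 0.4660

Euler on (x_1,x_2): x_1_{n+1} = x_1_n + h·x_1', x_2_{n+1} = x_2_n + h·x_2'.
0.000000: (0.960000, 0.700000); f=(0.082560, -0.437080) → (0.977338, 0.608213)
0.210000: (0.977338, 0.608213); f=(0.175552, -0.370700) → (1.014203, 0.530366)
0.420000: (1.014203, 0.530366); f=(0.262705, -0.306438) → (1.069372, 0.466014)
(x_1(0.63), x_2(0.63)) ≈ (1.0694, 0.4660)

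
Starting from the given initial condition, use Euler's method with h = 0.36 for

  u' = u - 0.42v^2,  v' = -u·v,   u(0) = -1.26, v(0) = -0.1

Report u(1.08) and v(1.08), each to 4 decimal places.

-3.1850, -0.4328

Euler on (u,v): u_{n+1} = u_n + h·u', v_{n+1} = v_n + h·v'.
0.000000: (-1.260000, -0.100000); f=(-1.264200, -0.126000) → (-1.715112, -0.145360)
0.360000: (-1.715112, -0.145360); f=(-1.723986, -0.249309) → (-2.335747, -0.235111)
0.720000: (-2.335747, -0.235111); f=(-2.358964, -0.549160) → (-3.184974, -0.432809)
(u(1.08), v(1.08)) ≈ (-3.1850, -0.4328)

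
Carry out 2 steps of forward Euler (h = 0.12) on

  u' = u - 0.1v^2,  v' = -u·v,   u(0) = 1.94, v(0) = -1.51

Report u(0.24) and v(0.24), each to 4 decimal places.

2.3868, -0.8602

Euler on (u,v): u_{n+1} = u_n + h·u', v_{n+1} = v_n + h·v'.
0.000000: (1.940000, -1.510000); f=(1.711990, 2.929400) → (2.145439, -1.158472)
0.120000: (2.145439, -1.158472); f=(2.011233, 2.485431) → (2.386787, -0.860220)
(u(0.24), v(0.24)) ≈ (2.3868, -0.8602)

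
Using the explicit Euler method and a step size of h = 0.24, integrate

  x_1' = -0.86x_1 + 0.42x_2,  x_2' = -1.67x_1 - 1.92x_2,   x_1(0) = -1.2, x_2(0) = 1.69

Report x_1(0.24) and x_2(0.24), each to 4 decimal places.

Euler on (x_1,x_2): x_1_{n+1} = x_1_n + h·x_1', x_2_{n+1} = x_2_n + h·x_2'.
0.000000: (-1.200000, 1.690000); f=(1.741800, -1.240800) → (-0.781968, 1.392208)
(x_1(0.24), x_2(0.24)) ≈ (-0.7820, 1.3922)

-0.7820, 1.3922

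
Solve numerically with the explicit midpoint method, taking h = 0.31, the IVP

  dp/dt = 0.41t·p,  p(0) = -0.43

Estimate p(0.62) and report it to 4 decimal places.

Midpoint: k1 = f(t_n, p_n); k2 = f(t_n + h/2, p_n + (h/2)·k1); p_{n+1} = p_n + h·k2.
t=0.000000, p=-0.430000:
  k1 = f(0.000000, -0.430000) = 0.000000
  k2 = f(0.155000, -0.430000) = -0.027326
  p ← -0.430000 + 0.31·(-0.027326) = -0.438471
t=0.310000, p=-0.438471:
  k1 = f(0.310000, -0.438471) = -0.055730
  k2 = f(0.465000, -0.447109) = -0.085241
  p ← -0.438471 + 0.31·(-0.085241) = -0.464896
p(0.62) ≈ -0.4649

-0.4649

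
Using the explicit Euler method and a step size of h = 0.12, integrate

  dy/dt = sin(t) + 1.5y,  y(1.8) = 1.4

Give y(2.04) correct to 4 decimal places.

2.2000

Euler: y_{n+1} = y_n + h·f(t_n, y_n).
t=1.800000, y=1.400000: f=3.073848 → y ← 1.400000 + 0.12·3.073848 = 1.768862
t=1.920000, y=1.768862: f=3.592938 → y ← 1.768862 + 0.12·3.592938 = 2.200014
y(2.04) ≈ 2.2000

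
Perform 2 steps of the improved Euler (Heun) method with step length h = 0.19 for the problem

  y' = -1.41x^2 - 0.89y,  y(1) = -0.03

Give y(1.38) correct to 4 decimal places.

Heun: k1 = f(x_n, y_n); k2 = f(x_n + h, y_n + h·k1); y_{n+1} = y_n + (h/2)·(k1 + k2).
x=1.000000, y=-0.030000:
  k1 = f(1.000000, -0.030000) = -1.383300
  k2 = f(1.190000, -0.292827) = -1.736085
  y ← -0.030000 + (0.19/2)·(-1.383300 + (-1.736085)) = -0.326342
x=1.190000, y=-0.326342:
  k1 = f(1.190000, -0.326342) = -1.706257
  k2 = f(1.380000, -0.650530) = -2.106232
  y ← -0.326342 + (0.19/2)·(-1.706257 + (-2.106232)) = -0.688528
y(1.38) ≈ -0.6885

-0.6885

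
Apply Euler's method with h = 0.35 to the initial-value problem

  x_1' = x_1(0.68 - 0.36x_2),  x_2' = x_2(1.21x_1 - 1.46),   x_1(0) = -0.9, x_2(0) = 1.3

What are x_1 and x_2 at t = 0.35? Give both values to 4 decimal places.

-0.9668, 0.1402

Euler on (x_1,x_2): x_1_{n+1} = x_1_n + h·x_1', x_2_{n+1} = x_2_n + h·x_2'.
0.000000: (-0.900000, 1.300000); f=(-0.190800, -3.313700) → (-0.966780, 0.140205)
(x_1(0.35), x_2(0.35)) ≈ (-0.9668, 0.1402)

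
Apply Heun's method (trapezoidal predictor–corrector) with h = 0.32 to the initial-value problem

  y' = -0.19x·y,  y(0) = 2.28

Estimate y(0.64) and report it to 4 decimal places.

Heun: k1 = f(x_n, y_n); k2 = f(x_n + h, y_n + h·k1); y_{n+1} = y_n + (h/2)·(k1 + k2).
x=0.000000, y=2.280000:
  k1 = f(0.000000, 2.280000) = 0.000000
  k2 = f(0.320000, 2.280000) = -0.138624
  y ← 2.280000 + (0.32/2)·(0.000000 + (-0.138624)) = 2.257820
x=0.320000, y=2.257820:
  k1 = f(0.320000, 2.257820) = -0.137275
  k2 = f(0.640000, 2.213892) = -0.269209
  y ← 2.257820 + (0.32/2)·(-0.137275 + (-0.269209)) = 2.192783
y(0.64) ≈ 2.1928

2.1928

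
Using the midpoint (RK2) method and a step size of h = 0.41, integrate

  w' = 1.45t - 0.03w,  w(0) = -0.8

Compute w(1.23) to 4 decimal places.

Midpoint: k1 = f(t_n, w_n); k2 = f(t_n + h/2, w_n + (h/2)·k1); w_{n+1} = w_n + h·k2.
t=0.000000, w=-0.800000:
  k1 = f(0.000000, -0.800000) = 0.024000
  k2 = f(0.205000, -0.795080) = 0.321102
  w ← -0.800000 + 0.41·0.321102 = -0.668348
t=0.410000, w=-0.668348:
  k1 = f(0.410000, -0.668348) = 0.614550
  k2 = f(0.615000, -0.542365) = 0.908021
  w ← -0.668348 + 0.41·0.908021 = -0.296059
t=0.820000, w=-0.296059:
  k1 = f(0.820000, -0.296059) = 1.197882
  k2 = f(1.025000, -0.050494) = 1.487765
  w ← -0.296059 + 0.41·1.487765 = 0.313924
w(1.23) ≈ 0.3139

0.3139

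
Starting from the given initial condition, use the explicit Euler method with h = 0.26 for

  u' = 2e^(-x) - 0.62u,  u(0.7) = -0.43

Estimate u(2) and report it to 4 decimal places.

0.3654

Euler: u_{n+1} = u_n + h·f(x_n, u_n).
x=0.700000, u=-0.430000: f=1.259771 → u ← -0.430000 + 0.26·1.259771 = -0.102460
x=0.960000, u=-0.102460: f=0.829311 → u ← -0.102460 + 0.26·0.829311 = 0.113161
x=1.220000, u=0.113161: f=0.520300 → u ← 0.113161 + 0.26·0.520300 = 0.248439
x=1.480000, u=0.248439: f=0.301243 → u ← 0.248439 + 0.26·0.301243 = 0.326762
x=1.740000, u=0.326762: f=0.148448 → u ← 0.326762 + 0.26·0.148448 = 0.365359
u(2) ≈ 0.3654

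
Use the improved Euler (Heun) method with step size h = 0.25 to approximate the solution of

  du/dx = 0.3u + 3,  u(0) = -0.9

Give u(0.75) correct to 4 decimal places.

1.3939

Heun: k1 = f(x_n, u_n); k2 = f(x_n + h, u_n + h·k1); u_{n+1} = u_n + (h/2)·(k1 + k2).
x=0.000000, u=-0.900000:
  k1 = f(0.000000, -0.900000) = 2.730000
  k2 = f(0.250000, -0.217500) = 2.934750
  u ← -0.900000 + (0.25/2)·(2.730000 + 2.934750) = -0.191906
x=0.250000, u=-0.191906:
  k1 = f(0.250000, -0.191906) = 2.942428
  k2 = f(0.500000, 0.543701) = 3.163110
  u ← -0.191906 + (0.25/2)·(2.942428 + 3.163110) = 0.571286
x=0.500000, u=0.571286:
  k1 = f(0.500000, 0.571286) = 3.171386
  k2 = f(0.750000, 1.364132) = 3.409240
  u ← 0.571286 + (0.25/2)·(3.171386 + 3.409240) = 1.393864
u(0.75) ≈ 1.3939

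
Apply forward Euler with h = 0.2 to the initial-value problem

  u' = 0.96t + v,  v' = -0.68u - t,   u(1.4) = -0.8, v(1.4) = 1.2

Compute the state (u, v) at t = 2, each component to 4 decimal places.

0.7170, 0.3582

Euler on (u,v): u_{n+1} = u_n + h·u', v_{n+1} = v_n + h·v'.
1.400000: (-0.800000, 1.200000); f=(2.544000, -0.856000) → (-0.291200, 1.028800)
1.600000: (-0.291200, 1.028800); f=(2.564800, -1.401984) → (0.221760, 0.748403)
1.800000: (0.221760, 0.748403); f=(2.476403, -1.950797) → (0.717041, 0.358244)
(u(2), v(2)) ≈ (0.7170, 0.3582)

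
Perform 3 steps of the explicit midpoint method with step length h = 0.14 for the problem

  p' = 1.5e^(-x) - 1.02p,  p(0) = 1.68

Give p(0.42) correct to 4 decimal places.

Midpoint: k1 = f(x_n, p_n); k2 = f(x_n + h/2, p_n + (h/2)·k1); p_{n+1} = p_n + h·k2.
x=0.000000, p=1.680000:
  k1 = f(0.000000, 1.680000) = -0.213600
  k2 = f(0.070000, 1.665048) = -0.299758
  p ← 1.680000 + 0.14·(-0.299758) = 1.638034
x=0.140000, p=1.638034:
  k1 = f(0.140000, 1.638034) = -0.366757
  k2 = f(0.210000, 1.612361) = -0.428732
  p ← 1.638034 + 0.14·(-0.428732) = 1.578011
x=0.280000, p=1.578011:
  k1 = f(0.280000, 1.578011) = -0.475896
  k2 = f(0.350000, 1.544699) = -0.518561
  p ← 1.578011 + 0.14·(-0.518561) = 1.505413
p(0.42) ≈ 1.5054

1.5054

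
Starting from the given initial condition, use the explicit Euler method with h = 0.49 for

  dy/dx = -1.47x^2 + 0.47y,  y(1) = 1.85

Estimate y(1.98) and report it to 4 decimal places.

Euler: y_{n+1} = y_n + h·f(x_n, y_n).
x=1.000000, y=1.850000: f=-0.600500 → y ← 1.850000 + 0.49·(-0.600500) = 1.555755
x=1.490000, y=1.555755: f=-2.532342 → y ← 1.555755 + 0.49·(-2.532342) = 0.314907
y(1.98) ≈ 0.3149

0.3149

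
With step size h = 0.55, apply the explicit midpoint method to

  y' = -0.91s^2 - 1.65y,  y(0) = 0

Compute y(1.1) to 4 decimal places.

Midpoint: k1 = f(s_n, y_n); k2 = f(s_n + h/2, y_n + (h/2)·k1); y_{n+1} = y_n + h·k2.
s=0.000000, y=0.000000:
  k1 = f(0.000000, 0.000000) = 0.000000
  k2 = f(0.275000, 0.000000) = -0.068819
  y ← 0.000000 + 0.55·(-0.068819) = -0.037850
s=0.550000, y=-0.037850:
  k1 = f(0.550000, -0.037850) = -0.212822
  k2 = f(0.825000, -0.096376) = -0.460348
  y ← -0.037850 + 0.55·(-0.460348) = -0.291042
y(1.1) ≈ -0.2910

-0.2910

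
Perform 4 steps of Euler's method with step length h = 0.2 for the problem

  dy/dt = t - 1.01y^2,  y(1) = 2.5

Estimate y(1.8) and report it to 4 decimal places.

1.2390

Euler: y_{n+1} = y_n + h·f(t_n, y_n).
t=1.000000, y=2.500000: f=-5.312500 → y ← 2.500000 + 0.2·(-5.312500) = 1.437500
t=1.200000, y=1.437500: f=-0.887070 → y ← 1.437500 + 0.2·(-0.887070) = 1.260086
t=1.400000, y=1.260086: f=-0.203695 → y ← 1.260086 + 0.2·(-0.203695) = 1.219347
t=1.600000, y=1.219347: f=0.098325 → y ← 1.219347 + 0.2·0.098325 = 1.239012
y(1.8) ≈ 1.2390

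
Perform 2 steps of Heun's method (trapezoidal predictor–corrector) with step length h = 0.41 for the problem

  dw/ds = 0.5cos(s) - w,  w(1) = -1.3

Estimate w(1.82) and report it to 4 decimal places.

-0.5732

Heun: k1 = f(s_n, w_n); k2 = f(s_n + h, w_n + h·k1); w_{n+1} = w_n + (h/2)·(k1 + k2).
s=1.000000, w=-1.300000:
  k1 = f(1.000000, -1.300000) = 1.570151
  k2 = f(1.410000, -0.656238) = 0.736290
  w ← -1.300000 + (0.41/2)·(1.570151 + 0.736290) = -0.827180
s=1.410000, w=-0.827180:
  k1 = f(1.410000, -0.827180) = 0.907232
  k2 = f(1.820000, -0.455215) = 0.331898
  w ← -0.827180 + (0.41/2)·(0.907232 + 0.331898) = -0.573158
w(1.82) ≈ -0.5732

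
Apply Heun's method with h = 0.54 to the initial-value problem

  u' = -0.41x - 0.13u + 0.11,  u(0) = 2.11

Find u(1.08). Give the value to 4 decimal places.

1.7137

Heun: k1 = f(x_n, u_n); k2 = f(x_n + h, u_n + h·k1); u_{n+1} = u_n + (h/2)·(k1 + k2).
x=0.000000, u=2.110000:
  k1 = f(0.000000, 2.110000) = -0.164300
  k2 = f(0.540000, 2.021278) = -0.374166
  u ← 2.110000 + (0.54/2)·(-0.164300 + (-0.374166)) = 1.964614
x=0.540000, u=1.964614:
  k1 = f(0.540000, 1.964614) = -0.366800
  k2 = f(1.080000, 1.766542) = -0.562450
  u ← 1.964614 + (0.54/2)·(-0.366800 + (-0.562450)) = 1.713717
u(1.08) ≈ 1.7137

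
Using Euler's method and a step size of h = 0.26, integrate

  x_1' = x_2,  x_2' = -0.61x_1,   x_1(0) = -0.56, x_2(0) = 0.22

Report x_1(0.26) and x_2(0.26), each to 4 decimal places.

Euler on (x_1,x_2): x_1_{n+1} = x_1_n + h·x_1', x_2_{n+1} = x_2_n + h·x_2'.
0.000000: (-0.560000, 0.220000); f=(0.220000, 0.341600) → (-0.502800, 0.308816)
(x_1(0.26), x_2(0.26)) ≈ (-0.5028, 0.3088)

-0.5028, 0.3088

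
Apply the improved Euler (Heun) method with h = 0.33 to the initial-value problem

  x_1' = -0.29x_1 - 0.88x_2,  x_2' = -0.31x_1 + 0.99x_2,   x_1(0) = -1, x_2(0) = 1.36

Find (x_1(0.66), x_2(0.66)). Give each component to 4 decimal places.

Heun on (x_1,x_2): k1 = f(s_n, state_n); k2 = f(s_n + h, state_n + h·k1); state_{n+1} = state_n + (h/2)·(k1 + k2).
0.000000: (-1.000000, 1.360000)
  k1 = (-0.906800, 1.656400)
  predictor → (-1.299244, 1.906612)
  k2 = (-1.301038, 2.290312)
  → (-1.364293, 2.011207)
0.330000: (-1.364293, 2.011207)
  k1 = (-1.374217, 2.414026)
  predictor → (-1.817785, 2.807836)
  k2 = (-1.943738, 3.343271)
  → (-1.911756, 2.961161)
(x_1(0.66), x_2(0.66)) ≈ (-1.9118, 2.9612)

-1.9118, 2.9612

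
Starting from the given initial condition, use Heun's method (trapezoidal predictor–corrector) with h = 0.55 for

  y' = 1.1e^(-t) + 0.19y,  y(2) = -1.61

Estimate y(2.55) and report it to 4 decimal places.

-1.7182

Heun: k1 = f(t_n, y_n); k2 = f(t_n + h, y_n + h·k1); y_{n+1} = y_n + (h/2)·(k1 + k2).
t=2.000000, y=-1.610000:
  k1 = f(2.000000, -1.610000) = -0.157031
  k2 = f(2.550000, -1.696367) = -0.236420
  y ← -1.610000 + (0.55/2)·(-0.157031 + (-0.236420)) = -1.718199
y(2.55) ≈ -1.7182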